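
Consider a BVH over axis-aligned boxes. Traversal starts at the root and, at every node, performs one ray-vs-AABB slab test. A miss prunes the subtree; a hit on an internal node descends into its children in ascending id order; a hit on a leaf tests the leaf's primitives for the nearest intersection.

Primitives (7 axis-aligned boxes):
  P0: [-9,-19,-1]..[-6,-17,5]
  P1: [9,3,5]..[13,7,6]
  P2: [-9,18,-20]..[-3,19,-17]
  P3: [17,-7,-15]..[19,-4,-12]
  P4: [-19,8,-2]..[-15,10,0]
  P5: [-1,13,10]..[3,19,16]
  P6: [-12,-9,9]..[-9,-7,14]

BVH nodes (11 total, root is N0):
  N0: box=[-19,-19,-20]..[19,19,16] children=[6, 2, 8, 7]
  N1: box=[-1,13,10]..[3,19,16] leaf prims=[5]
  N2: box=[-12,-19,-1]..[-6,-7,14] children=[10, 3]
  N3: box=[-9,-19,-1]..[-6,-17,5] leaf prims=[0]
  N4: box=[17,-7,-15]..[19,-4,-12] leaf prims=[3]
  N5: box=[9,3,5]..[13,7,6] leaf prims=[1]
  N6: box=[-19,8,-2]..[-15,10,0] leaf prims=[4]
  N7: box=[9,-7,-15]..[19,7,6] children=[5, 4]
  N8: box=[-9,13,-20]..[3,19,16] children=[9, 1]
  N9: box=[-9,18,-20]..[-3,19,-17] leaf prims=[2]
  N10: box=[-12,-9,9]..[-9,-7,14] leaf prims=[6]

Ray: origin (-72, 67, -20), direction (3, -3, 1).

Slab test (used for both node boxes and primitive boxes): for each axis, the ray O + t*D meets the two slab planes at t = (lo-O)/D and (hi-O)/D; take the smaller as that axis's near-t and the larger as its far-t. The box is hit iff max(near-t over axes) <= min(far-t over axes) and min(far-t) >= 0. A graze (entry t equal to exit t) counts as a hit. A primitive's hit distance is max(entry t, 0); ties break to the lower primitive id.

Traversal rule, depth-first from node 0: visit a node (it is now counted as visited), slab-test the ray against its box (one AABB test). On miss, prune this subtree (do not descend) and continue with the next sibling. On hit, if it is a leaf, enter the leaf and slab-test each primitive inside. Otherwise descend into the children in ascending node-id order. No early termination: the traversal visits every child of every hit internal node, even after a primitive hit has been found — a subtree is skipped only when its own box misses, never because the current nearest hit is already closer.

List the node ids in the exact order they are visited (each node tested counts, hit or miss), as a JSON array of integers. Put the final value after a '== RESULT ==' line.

Trace the traversal:
N0 x:[53/3,91/3] y:[16,86/3] z:[0,36] -> hit [53/3,86/3], descend [2, 6, 7, 8]
  N2 x:[20,22] y:[74/3,86/3] z:[19,34] -> miss, prune
  N6 x:[53/3,19] y:[19,59/3] z:[18,20] -> hit [19,19] leaf, test {P4@t=19}
  N7 x:[27,91/3] y:[20,74/3] z:[5,26] -> miss, prune
  N8 x:[21,25] y:[16,18] z:[0,36] -> miss, prune

5 AABB tests over nodes [0, 2, 6, 7, 8]; 1 leaf entered; closest P4.

== RESULT ==
[0, 2, 6, 7, 8]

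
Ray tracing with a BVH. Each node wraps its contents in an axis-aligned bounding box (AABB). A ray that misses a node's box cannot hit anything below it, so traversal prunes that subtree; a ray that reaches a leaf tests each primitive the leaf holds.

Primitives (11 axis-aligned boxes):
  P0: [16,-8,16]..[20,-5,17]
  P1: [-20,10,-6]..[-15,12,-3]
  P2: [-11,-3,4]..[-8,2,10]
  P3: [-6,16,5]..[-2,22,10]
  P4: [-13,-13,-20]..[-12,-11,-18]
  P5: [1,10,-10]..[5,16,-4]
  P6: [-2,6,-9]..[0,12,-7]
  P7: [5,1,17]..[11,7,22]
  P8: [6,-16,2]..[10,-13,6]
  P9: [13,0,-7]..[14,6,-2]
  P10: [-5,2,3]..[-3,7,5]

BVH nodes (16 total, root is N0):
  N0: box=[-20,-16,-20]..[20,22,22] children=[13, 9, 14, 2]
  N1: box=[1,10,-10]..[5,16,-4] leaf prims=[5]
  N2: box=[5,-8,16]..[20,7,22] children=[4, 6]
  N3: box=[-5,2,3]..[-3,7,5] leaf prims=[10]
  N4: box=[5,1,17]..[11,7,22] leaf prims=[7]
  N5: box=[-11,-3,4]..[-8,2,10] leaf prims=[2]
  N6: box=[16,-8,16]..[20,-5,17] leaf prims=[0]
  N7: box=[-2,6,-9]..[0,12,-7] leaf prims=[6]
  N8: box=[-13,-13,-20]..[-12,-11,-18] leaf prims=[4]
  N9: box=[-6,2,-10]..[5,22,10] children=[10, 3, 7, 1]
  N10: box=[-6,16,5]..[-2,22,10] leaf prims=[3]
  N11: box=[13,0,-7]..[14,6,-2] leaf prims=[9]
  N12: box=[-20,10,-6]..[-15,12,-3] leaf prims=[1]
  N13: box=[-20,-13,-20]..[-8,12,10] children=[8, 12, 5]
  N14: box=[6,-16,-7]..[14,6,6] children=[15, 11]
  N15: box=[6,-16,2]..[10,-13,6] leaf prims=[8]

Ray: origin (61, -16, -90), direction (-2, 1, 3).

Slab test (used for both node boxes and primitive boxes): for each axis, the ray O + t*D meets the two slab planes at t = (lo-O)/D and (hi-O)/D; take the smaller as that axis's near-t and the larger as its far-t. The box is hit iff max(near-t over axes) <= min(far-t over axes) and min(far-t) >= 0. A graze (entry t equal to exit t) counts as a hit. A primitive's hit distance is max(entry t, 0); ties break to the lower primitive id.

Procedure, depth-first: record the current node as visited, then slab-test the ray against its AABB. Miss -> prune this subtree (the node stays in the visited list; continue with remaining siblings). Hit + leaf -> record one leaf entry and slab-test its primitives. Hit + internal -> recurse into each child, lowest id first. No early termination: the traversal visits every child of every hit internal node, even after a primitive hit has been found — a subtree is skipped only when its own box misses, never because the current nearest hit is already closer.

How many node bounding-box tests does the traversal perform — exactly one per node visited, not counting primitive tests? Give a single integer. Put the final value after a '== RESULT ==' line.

Trace the traversal:
N0 x:[41/2,81/2] y:[0,38] z:[70/3,112/3] -> hit [70/3,112/3], descend [2, 9, 13, 14]
  N2 x:[41/2,28] y:[8,23] z:[106/3,112/3] -> miss, prune
  N9 x:[28,67/2] y:[18,38] z:[80/3,100/3] -> hit [28,100/3], descend [1, 3, 7, 10]
    N1 x:[28,30] y:[26,32] z:[80/3,86/3] -> hit [28,86/3] leaf, test {P5@t=28}
    N3 x:[32,33] y:[18,23] z:[31,95/3] -> miss, prune
    N7 x:[61/2,63/2] y:[22,28] z:[27,83/3] -> miss, prune
    N10 x:[63/2,67/2] y:[32,38] z:[95/3,100/3] -> hit [32,100/3] leaf, test {P3@t=32}
  N13 x:[69/2,81/2] y:[3,28] z:[70/3,100/3] -> miss, prune
  N14 x:[47/2,55/2] y:[0,22] z:[83/3,32] -> miss, prune

9 AABB tests over nodes [0, 2, 9, 1, 3, 7, 10, 13, 14]; 2 leaves entered; closest P5.

== RESULT ==
9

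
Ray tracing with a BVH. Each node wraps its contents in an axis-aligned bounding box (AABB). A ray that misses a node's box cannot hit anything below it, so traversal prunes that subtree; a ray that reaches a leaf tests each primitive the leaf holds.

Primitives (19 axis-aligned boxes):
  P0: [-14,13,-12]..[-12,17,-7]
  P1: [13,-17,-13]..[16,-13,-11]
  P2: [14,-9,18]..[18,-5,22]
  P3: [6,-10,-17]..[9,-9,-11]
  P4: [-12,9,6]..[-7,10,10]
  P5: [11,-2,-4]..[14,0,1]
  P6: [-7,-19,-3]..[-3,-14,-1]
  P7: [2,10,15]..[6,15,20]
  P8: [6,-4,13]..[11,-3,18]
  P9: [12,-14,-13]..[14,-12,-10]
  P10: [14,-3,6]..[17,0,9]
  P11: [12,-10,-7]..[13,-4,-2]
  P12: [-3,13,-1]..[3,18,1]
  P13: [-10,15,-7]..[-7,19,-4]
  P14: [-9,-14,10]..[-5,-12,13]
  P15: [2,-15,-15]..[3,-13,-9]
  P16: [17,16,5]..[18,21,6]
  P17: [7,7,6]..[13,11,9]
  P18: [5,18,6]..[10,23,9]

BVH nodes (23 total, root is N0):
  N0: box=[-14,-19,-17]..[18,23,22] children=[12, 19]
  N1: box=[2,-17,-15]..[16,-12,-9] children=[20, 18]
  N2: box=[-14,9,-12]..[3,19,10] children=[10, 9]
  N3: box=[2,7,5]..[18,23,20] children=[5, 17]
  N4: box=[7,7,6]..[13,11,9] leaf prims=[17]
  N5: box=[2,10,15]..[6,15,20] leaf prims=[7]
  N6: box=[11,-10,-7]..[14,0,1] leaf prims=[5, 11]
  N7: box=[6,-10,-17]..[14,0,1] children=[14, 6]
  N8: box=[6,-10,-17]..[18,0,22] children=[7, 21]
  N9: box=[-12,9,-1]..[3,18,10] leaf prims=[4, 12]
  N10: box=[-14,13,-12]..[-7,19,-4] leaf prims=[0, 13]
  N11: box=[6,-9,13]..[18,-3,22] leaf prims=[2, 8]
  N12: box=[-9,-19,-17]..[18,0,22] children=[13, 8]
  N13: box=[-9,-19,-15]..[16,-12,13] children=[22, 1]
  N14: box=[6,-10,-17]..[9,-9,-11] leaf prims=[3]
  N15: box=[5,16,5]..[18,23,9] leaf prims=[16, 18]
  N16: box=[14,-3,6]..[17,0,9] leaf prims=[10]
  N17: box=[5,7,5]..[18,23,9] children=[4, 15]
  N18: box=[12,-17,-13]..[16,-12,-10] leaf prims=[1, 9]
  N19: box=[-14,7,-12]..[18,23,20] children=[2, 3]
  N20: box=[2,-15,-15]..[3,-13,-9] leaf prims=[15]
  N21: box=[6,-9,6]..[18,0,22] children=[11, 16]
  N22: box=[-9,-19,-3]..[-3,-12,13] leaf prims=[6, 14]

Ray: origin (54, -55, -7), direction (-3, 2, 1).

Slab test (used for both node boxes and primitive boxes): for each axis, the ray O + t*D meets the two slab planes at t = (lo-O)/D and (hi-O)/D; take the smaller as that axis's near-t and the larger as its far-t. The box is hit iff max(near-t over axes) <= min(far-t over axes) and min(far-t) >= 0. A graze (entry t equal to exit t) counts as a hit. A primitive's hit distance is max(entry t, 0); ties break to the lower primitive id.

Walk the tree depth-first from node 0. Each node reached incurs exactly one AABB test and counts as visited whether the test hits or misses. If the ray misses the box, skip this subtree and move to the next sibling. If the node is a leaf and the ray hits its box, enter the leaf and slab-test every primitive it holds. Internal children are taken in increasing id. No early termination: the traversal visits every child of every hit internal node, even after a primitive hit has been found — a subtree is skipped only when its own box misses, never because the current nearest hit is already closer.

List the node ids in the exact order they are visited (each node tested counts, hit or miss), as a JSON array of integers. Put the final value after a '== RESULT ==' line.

Walk:
N0 x:[12,68/3] y:[18,39] z:[-10,29] -> hit [18,68/3], descend [12, 19]
  N12 x:[12,21] y:[18,55/2] z:[-10,29] -> hit [18,21], descend [8, 13]
    N8 x:[12,16] y:[45/2,55/2] z:[-10,29] -> miss, prune
    N13 x:[38/3,21] y:[18,43/2] z:[-8,20] -> hit [18,20], descend [1, 22]
      N1 x:[38/3,52/3] y:[19,43/2] z:[-8,-2] -> miss, prune
      N22 x:[19,21] y:[18,43/2] z:[4,20] -> hit [19,20] leaf, test {P6(miss), P14(miss)}
  N19 x:[12,68/3] y:[31,39] z:[-5,27] -> miss, prune

Visited [0, 12, 8, 13, 1, 22, 19]. Tests: 7 box, 1 leaf. Nearest: miss.

== RESULT ==
[0, 12, 8, 13, 1, 22, 19]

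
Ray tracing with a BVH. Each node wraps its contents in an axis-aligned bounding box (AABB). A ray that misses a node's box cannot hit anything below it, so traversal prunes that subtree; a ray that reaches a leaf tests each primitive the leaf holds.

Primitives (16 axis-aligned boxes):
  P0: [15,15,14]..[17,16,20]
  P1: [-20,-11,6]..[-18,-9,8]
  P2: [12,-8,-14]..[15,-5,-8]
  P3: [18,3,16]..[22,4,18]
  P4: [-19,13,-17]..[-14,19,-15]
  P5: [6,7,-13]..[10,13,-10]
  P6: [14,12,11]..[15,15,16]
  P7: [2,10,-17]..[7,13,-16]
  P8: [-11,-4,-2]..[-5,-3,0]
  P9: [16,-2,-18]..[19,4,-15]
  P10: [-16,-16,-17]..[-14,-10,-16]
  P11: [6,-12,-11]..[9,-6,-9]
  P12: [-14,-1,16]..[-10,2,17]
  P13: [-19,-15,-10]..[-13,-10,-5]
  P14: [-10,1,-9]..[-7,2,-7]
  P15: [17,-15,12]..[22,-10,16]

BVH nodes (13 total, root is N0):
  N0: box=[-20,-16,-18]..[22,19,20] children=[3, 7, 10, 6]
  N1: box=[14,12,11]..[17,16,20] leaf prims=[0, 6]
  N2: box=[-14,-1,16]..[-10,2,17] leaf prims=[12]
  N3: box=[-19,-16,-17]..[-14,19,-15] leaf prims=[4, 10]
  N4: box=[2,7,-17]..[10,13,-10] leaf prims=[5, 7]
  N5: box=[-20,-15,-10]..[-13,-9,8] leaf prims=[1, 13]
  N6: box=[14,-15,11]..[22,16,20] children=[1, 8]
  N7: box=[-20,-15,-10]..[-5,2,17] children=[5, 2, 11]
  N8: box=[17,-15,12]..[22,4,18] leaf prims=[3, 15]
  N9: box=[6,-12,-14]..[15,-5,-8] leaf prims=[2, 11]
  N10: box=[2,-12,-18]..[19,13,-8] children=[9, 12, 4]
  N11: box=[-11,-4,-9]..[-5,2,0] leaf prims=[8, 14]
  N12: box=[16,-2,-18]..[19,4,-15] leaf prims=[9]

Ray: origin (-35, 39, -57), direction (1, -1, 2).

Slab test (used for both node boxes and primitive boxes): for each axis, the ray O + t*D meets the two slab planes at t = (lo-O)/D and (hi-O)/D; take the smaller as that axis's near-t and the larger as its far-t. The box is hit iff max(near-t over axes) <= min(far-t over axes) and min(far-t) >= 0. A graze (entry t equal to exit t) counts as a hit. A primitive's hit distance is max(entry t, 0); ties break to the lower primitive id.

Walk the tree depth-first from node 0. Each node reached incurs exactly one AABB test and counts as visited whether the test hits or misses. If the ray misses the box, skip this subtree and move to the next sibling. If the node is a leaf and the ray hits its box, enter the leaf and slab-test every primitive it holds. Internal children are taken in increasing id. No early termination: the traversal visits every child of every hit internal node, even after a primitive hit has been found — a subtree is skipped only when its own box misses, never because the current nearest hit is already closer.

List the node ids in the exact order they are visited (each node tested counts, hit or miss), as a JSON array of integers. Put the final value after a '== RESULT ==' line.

Walk:
N0 x:[15,57] y:[20,55] z:[39/2,77/2] -> hit [20,77/2], descend [3, 6, 7, 10]
  N3 x:[16,21] y:[20,55] z:[20,21] -> hit [20,21] leaf, test {P4@t=20, P10(miss)}
  N6 x:[49,57] y:[23,54] z:[34,77/2] -> miss, prune
  N7 x:[15,30] y:[37,54] z:[47/2,37] -> miss, prune
  N10 x:[37,54] y:[26,51] z:[39/2,49/2] -> miss, prune

Visited [0, 3, 6, 7, 10]. Tests: 5 box, 1 leaf. Nearest: P4.

== RESULT ==
[0, 3, 6, 7, 10]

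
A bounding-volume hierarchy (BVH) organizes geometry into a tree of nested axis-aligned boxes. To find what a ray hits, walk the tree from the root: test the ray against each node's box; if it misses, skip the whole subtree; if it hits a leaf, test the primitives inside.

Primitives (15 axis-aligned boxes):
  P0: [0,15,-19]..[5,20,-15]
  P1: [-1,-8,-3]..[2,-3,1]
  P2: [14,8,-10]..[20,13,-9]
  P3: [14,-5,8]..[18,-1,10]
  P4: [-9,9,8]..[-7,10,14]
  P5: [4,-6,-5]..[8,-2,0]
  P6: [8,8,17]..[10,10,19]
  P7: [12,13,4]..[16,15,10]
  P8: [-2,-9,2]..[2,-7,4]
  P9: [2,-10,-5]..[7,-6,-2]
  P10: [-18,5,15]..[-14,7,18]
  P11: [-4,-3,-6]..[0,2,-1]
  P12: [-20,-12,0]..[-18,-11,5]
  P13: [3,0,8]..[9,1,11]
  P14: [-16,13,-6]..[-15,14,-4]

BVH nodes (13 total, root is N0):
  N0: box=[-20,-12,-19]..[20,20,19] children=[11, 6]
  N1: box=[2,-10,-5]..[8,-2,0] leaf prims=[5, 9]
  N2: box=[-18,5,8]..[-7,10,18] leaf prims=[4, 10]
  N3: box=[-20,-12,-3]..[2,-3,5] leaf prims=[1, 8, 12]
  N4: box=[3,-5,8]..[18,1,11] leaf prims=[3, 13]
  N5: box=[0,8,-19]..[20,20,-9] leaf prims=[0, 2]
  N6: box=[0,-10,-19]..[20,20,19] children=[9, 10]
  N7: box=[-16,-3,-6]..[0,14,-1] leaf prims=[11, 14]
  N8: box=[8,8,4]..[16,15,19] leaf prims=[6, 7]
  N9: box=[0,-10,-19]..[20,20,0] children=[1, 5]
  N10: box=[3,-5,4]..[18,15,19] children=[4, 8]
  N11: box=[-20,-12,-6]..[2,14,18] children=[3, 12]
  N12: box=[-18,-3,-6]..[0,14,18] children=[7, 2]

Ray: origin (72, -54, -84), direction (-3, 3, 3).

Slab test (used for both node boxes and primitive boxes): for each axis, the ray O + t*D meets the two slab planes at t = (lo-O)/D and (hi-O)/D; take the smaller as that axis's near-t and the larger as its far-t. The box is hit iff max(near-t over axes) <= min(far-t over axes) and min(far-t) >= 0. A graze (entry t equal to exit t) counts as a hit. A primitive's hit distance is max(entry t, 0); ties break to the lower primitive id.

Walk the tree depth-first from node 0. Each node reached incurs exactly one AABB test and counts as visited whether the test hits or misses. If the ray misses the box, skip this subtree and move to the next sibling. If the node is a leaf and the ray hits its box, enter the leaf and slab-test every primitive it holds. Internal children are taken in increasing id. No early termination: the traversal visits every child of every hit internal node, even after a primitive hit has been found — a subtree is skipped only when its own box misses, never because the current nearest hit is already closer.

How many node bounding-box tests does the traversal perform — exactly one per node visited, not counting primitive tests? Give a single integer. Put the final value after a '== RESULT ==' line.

Trace the traversal:
N0 x:[52/3,92/3] y:[14,74/3] z:[65/3,103/3] -> hit [65/3,74/3], descend [6, 11]
  N6 x:[52/3,24] y:[44/3,74/3] z:[65/3,103/3] -> hit [65/3,24], descend [9, 10]
    N9 x:[52/3,24] y:[44/3,74/3] z:[65/3,28] -> hit [65/3,24], descend [1, 5]
      N1 x:[64/3,70/3] y:[44/3,52/3] z:[79/3,28] -> miss, prune
      N5 x:[52/3,24] y:[62/3,74/3] z:[65/3,25] -> hit [65/3,24] leaf, test {P0@t=23, P2(miss)}
    N10 x:[18,23] y:[49/3,23] z:[88/3,103/3] -> miss, prune
  N11 x:[70/3,92/3] y:[14,68/3] z:[26,34] -> miss, prune

order=[0, 6, 9, 1, 5, 10, 11]  |boxes|=7  |leaves|=1  hit=P0

== RESULT ==
7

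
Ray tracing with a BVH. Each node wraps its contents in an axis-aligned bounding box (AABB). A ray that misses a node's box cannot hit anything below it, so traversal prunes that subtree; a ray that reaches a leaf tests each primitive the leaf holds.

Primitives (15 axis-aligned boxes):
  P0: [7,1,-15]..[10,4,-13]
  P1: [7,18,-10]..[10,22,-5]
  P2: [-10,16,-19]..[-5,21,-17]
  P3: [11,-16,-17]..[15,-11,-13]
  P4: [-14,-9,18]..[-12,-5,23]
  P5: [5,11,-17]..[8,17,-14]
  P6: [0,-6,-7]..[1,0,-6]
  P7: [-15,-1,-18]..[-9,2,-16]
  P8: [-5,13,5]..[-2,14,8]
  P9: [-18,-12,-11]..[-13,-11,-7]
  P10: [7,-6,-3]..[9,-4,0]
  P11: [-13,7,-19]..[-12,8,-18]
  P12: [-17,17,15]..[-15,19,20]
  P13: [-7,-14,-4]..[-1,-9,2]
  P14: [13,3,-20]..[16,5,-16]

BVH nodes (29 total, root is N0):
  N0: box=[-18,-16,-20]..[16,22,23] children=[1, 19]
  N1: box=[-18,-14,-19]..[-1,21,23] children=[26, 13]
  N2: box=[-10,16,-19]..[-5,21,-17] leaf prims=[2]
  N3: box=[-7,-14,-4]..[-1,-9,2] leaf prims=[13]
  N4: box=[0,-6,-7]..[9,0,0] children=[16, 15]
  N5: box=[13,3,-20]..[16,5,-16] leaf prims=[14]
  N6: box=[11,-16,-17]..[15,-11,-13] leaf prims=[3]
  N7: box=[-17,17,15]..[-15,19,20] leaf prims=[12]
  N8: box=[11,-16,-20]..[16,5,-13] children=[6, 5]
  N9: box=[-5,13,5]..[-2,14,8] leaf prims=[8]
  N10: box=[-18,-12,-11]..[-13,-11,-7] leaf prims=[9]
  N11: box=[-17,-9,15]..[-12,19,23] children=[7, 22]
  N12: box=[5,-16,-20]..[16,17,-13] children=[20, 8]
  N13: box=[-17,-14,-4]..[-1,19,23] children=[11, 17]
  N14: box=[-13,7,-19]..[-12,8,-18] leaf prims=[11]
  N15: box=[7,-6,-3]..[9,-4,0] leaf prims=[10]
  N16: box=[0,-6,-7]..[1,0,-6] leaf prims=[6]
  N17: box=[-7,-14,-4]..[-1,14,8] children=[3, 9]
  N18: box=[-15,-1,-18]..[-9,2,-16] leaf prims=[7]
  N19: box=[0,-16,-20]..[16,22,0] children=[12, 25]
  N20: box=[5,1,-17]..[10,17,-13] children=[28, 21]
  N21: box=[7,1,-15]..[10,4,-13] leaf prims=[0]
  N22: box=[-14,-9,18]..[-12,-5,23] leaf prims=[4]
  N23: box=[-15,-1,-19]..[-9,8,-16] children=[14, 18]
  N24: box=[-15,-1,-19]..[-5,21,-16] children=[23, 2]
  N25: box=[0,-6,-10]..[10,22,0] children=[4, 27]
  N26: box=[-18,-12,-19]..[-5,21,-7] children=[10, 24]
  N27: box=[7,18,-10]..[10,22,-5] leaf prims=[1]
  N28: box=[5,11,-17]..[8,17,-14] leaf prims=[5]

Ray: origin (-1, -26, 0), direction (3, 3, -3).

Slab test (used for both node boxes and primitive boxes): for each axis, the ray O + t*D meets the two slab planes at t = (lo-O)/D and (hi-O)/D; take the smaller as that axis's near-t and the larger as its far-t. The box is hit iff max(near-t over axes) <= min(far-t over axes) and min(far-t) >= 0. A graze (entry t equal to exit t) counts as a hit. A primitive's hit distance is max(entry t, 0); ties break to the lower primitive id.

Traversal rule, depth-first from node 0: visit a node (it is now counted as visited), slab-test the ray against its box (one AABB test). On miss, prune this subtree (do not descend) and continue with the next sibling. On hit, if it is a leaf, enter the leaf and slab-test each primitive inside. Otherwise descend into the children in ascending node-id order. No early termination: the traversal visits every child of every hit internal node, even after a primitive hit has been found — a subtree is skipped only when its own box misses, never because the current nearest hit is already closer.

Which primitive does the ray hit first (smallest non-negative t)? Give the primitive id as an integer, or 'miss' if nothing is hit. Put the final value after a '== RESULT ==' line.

Walk:
N0 x:[-17/3,17/3] y:[10/3,16] z:[-23/3,20/3] -> hit [10/3,17/3], descend [1, 19]
  N1 x:[-17/3,0] y:[4,47/3] z:[-23/3,19/3] -> miss, prune
  N19 x:[1/3,17/3] y:[10/3,16] z:[0,20/3] -> hit [10/3,17/3], descend [12, 25]
    N12 x:[2,17/3] y:[10/3,43/3] z:[13/3,20/3] -> hit [13/3,17/3], descend [8, 20]
      N8 x:[4,17/3] y:[10/3,31/3] z:[13/3,20/3] -> hit [13/3,17/3], descend [5, 6]
        N5 x:[14/3,17/3] y:[29/3,31/3] z:[16/3,20/3] -> miss, prune
        N6 x:[4,16/3] y:[10/3,5] z:[13/3,17/3] -> hit [13/3,5] leaf, test {P3@t=13/3}
      N20 x:[2,11/3] y:[9,43/3] z:[13/3,17/3] -> miss, prune
    N25 x:[1/3,11/3] y:[20/3,16] z:[0,10/3] -> miss, prune

Visited [0, 1, 19, 12, 8, 5, 6, 20, 25]. Tests: 9 box, 1 leaf. Nearest: P3.

== RESULT ==
3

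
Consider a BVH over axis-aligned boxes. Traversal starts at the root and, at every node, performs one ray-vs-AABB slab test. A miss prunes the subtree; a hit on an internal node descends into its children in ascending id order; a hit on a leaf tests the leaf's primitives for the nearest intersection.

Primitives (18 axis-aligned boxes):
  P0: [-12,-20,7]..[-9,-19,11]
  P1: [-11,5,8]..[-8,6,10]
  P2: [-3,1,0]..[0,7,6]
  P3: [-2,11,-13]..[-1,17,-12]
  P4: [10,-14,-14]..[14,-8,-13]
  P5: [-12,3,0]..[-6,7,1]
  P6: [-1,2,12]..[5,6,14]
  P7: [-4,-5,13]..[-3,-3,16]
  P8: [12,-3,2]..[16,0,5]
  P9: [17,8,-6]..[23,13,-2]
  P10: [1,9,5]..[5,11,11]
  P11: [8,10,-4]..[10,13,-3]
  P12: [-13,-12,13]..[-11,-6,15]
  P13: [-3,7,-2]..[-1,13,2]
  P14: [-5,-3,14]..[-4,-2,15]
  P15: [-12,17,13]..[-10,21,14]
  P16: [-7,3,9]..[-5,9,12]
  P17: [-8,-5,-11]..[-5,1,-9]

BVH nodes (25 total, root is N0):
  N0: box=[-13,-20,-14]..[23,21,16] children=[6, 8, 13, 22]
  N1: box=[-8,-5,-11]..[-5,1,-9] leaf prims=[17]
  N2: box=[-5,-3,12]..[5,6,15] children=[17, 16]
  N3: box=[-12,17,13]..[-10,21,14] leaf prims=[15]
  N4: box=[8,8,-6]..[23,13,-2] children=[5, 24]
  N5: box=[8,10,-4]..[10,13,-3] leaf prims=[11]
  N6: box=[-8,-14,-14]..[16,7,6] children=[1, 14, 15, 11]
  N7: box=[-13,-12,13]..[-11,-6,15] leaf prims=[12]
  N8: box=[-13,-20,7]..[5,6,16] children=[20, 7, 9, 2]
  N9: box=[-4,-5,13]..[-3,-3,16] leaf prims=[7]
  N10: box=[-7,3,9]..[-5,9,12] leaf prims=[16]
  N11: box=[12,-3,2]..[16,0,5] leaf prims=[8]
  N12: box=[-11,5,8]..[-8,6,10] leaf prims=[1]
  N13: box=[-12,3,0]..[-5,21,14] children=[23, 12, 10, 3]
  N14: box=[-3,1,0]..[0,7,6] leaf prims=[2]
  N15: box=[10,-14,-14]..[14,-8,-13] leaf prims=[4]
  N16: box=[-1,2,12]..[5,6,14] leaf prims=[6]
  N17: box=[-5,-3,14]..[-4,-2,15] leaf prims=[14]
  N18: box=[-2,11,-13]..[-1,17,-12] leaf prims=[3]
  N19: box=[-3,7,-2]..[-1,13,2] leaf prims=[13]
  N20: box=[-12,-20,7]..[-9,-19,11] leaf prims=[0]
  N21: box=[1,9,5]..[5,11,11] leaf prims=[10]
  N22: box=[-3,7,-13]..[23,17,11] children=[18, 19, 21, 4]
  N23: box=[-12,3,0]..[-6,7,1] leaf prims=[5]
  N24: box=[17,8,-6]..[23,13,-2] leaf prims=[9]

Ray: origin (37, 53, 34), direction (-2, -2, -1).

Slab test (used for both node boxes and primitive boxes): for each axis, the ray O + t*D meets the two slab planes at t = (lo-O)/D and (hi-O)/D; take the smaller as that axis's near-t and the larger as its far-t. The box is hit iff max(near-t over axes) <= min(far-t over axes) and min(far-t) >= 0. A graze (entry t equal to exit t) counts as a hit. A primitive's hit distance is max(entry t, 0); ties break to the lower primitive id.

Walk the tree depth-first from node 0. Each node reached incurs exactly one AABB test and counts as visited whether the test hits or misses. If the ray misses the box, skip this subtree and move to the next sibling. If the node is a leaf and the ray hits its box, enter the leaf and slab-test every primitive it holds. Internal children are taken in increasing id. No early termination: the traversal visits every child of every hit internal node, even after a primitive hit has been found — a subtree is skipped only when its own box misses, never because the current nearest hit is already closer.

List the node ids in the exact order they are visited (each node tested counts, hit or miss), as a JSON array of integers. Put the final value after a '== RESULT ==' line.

Traverse from the root:
N0 x:[7,25] y:[16,73/2] z:[18,48] -> hit [18,25], descend [6, 8, 13, 22]
  N6 x:[21/2,45/2] y:[23,67/2] z:[28,48] -> miss, prune
  N8 x:[16,25] y:[47/2,73/2] z:[18,27] -> hit [47/2,25], descend [2, 7, 9, 20]
    N2 x:[16,21] y:[47/2,28] z:[19,22] -> miss, prune
    N7 x:[24,25] y:[59/2,65/2] z:[19,21] -> miss, prune
    N9 x:[20,41/2] y:[28,29] z:[18,21] -> miss, prune
    N20 x:[23,49/2] y:[36,73/2] z:[23,27] -> miss, prune
  N13 x:[21,49/2] y:[16,25] z:[20,34] -> hit [21,49/2], descend [3, 10, 12, 23]
    N3 x:[47/2,49/2] y:[16,18] z:[20,21] -> miss, prune
    N10 x:[21,22] y:[22,25] z:[22,25] -> hit [22,22] leaf, test {P16@t=22}
    N12 x:[45/2,24] y:[47/2,24] z:[24,26] -> hit [24,24] leaf, test {P1@t=24}
    N23 x:[43/2,49/2] y:[23,25] z:[33,34] -> miss, prune
  N22 x:[7,20] y:[18,23] z:[23,47] -> miss, prune

Summary -> nodes [0, 6, 8, 2, 7, 9, 20, 13, 3, 10, 12, 23, 22]; box-tests=13; leaf-entries=2; first=P16

== RESULT ==
[0, 6, 8, 2, 7, 9, 20, 13, 3, 10, 12, 23, 22]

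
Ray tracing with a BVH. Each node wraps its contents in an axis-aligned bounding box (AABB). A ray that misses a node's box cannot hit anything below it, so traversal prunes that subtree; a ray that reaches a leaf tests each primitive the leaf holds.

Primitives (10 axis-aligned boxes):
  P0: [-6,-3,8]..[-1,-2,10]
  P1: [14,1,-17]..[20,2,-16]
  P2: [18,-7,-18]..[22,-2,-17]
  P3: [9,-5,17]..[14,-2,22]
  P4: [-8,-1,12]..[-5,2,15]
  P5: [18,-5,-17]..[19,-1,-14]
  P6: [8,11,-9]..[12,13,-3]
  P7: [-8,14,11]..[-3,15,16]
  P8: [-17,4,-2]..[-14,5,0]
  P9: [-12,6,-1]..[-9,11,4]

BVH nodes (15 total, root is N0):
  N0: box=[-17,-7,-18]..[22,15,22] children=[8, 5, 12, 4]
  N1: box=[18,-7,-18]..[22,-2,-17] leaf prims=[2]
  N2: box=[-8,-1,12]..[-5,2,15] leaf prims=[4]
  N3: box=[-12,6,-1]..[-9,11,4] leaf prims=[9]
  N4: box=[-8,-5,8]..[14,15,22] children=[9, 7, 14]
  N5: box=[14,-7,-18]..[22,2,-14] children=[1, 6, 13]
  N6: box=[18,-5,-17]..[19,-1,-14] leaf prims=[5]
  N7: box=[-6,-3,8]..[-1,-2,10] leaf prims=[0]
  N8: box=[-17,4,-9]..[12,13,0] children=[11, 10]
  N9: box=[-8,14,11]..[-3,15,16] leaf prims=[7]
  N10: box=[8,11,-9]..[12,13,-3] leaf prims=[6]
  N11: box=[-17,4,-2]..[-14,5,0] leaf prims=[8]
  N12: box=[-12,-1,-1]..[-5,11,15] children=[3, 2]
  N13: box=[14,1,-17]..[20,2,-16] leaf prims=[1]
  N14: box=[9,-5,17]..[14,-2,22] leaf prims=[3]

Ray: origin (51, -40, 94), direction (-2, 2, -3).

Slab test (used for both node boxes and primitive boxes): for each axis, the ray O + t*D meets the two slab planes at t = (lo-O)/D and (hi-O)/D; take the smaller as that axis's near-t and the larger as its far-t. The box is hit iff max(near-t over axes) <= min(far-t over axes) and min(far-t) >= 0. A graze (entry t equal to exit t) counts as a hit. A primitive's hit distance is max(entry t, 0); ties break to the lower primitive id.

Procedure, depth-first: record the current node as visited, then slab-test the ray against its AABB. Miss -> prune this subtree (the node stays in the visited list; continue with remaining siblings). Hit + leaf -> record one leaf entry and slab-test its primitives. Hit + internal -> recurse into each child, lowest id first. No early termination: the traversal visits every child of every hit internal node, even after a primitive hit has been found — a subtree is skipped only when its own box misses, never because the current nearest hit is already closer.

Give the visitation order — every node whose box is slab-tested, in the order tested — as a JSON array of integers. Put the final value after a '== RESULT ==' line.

Walk:
N0 x:[29/2,34] y:[33/2,55/2] z:[24,112/3] -> hit [24,55/2], descend [4, 5, 8, 12]
  N4 x:[37/2,59/2] y:[35/2,55/2] z:[24,86/3] -> hit [24,55/2], descend [7, 9, 14]
    N7 x:[26,57/2] y:[37/2,19] z:[28,86/3] -> miss, prune
    N9 x:[27,59/2] y:[27,55/2] z:[26,83/3] -> hit [27,55/2] leaf, test {P7@t=27}
    N14 x:[37/2,21] y:[35/2,19] z:[24,77/3] -> miss, prune
  N5 x:[29/2,37/2] y:[33/2,21] z:[36,112/3] -> miss, prune
  N8 x:[39/2,34] y:[22,53/2] z:[94/3,103/3] -> miss, prune
  N12 x:[28,63/2] y:[39/2,51/2] z:[79/3,95/3] -> miss, prune

order=[0, 4, 7, 9, 14, 5, 8, 12]  |boxes|=8  |leaves|=1  hit=P7

== RESULT ==
[0, 4, 7, 9, 14, 5, 8, 12]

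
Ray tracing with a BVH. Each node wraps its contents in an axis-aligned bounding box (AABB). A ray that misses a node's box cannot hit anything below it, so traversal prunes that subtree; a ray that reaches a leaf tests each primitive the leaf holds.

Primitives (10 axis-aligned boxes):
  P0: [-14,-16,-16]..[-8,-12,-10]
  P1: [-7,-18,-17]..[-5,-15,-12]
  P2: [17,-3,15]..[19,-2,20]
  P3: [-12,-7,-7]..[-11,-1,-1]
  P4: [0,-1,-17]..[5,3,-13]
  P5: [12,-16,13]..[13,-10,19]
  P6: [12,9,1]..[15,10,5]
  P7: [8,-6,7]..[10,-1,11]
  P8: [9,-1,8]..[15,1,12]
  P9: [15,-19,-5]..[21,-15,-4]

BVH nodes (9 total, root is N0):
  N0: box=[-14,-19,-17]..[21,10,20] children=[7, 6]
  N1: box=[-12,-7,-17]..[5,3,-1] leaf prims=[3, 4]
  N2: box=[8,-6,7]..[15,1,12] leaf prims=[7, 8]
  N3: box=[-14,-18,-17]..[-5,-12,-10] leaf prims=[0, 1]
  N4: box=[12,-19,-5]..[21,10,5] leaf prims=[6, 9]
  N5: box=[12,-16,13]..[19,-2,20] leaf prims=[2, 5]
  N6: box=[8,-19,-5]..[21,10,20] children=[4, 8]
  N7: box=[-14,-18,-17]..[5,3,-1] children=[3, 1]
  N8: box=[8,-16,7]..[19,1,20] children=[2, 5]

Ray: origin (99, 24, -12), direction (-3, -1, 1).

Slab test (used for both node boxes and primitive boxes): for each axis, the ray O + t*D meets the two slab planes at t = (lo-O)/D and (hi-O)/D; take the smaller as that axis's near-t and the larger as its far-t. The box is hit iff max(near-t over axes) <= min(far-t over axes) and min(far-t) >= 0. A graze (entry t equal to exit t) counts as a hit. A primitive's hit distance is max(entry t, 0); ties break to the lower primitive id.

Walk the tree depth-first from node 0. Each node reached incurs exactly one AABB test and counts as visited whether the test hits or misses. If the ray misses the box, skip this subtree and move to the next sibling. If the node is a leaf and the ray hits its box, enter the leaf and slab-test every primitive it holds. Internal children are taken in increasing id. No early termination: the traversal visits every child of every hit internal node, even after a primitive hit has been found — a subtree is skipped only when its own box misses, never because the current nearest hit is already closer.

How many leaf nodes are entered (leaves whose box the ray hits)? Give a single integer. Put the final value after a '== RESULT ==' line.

Traverse from the root:
N0 x:[26,113/3] y:[14,43] z:[-5,32] -> hit [26,32], descend [6, 7]
  N6 x:[26,91/3] y:[14,43] z:[7,32] -> hit [26,91/3], descend [4, 8]
    N4 x:[26,29] y:[14,43] z:[7,17] -> miss, prune
    N8 x:[80/3,91/3] y:[23,40] z:[19,32] -> hit [80/3,91/3], descend [2, 5]
      N2 x:[28,91/3] y:[23,30] z:[19,24] -> miss, prune
      N5 x:[80/3,29] y:[26,40] z:[25,32] -> hit [80/3,29] leaf, test {P2@t=27, P5(miss)}
  N7 x:[94/3,113/3] y:[21,42] z:[-5,11] -> miss, prune

Summary -> nodes [0, 6, 4, 8, 2, 5, 7]; box-tests=7; leaf-entries=1; first=P2

== RESULT ==
1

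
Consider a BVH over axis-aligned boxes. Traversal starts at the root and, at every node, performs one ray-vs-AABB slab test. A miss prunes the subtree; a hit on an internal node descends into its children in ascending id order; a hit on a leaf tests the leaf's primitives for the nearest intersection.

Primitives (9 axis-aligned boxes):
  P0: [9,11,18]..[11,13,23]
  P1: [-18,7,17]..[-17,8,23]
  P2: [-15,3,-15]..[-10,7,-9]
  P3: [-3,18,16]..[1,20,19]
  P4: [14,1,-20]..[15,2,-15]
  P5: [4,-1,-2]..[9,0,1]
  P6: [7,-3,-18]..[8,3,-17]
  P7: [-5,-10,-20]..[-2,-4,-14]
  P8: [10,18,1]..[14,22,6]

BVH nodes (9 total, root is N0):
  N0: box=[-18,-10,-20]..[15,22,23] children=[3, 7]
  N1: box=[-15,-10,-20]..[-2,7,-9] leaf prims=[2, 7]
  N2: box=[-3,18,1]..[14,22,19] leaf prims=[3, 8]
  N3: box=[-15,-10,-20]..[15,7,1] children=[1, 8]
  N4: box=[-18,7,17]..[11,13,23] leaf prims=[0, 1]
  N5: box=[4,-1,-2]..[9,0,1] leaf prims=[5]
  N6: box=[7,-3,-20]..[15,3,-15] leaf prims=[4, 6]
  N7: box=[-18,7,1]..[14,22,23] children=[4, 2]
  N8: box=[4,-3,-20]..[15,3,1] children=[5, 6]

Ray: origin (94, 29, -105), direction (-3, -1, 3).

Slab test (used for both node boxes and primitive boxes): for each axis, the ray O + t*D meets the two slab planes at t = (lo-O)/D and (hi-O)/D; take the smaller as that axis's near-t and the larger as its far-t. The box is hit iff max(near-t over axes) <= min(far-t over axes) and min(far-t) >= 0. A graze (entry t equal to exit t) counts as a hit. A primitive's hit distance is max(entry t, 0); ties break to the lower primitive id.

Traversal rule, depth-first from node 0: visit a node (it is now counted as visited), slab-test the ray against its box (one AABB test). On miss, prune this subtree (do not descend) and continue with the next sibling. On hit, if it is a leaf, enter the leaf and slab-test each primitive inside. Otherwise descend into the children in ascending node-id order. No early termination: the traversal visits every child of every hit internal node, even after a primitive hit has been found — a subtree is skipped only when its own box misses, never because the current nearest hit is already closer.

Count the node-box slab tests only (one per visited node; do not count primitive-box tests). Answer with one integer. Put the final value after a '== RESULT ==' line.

Walk:
N0 x:[79/3,112/3] y:[7,39] z:[85/3,128/3] -> hit [85/3,112/3], descend [3, 7]
  N3 x:[79/3,109/3] y:[22,39] z:[85/3,106/3] -> hit [85/3,106/3], descend [1, 8]
    N1 x:[32,109/3] y:[22,39] z:[85/3,32] -> hit [32,32] leaf, test {P2(miss), P7(miss)}
    N8 x:[79/3,30] y:[26,32] z:[85/3,106/3] -> hit [85/3,30], descend [5, 6]
      N5 x:[85/3,30] y:[29,30] z:[103/3,106/3] -> miss, prune
      N6 x:[79/3,29] y:[26,32] z:[85/3,30] -> hit [85/3,29] leaf, test {P4(miss), P6@t=29}
  N7 x:[80/3,112/3] y:[7,22] z:[106/3,128/3] -> miss, prune

Visited [0, 3, 1, 8, 5, 6, 7]. Tests: 7 box, 2 leaf. Nearest: P6.

== RESULT ==
7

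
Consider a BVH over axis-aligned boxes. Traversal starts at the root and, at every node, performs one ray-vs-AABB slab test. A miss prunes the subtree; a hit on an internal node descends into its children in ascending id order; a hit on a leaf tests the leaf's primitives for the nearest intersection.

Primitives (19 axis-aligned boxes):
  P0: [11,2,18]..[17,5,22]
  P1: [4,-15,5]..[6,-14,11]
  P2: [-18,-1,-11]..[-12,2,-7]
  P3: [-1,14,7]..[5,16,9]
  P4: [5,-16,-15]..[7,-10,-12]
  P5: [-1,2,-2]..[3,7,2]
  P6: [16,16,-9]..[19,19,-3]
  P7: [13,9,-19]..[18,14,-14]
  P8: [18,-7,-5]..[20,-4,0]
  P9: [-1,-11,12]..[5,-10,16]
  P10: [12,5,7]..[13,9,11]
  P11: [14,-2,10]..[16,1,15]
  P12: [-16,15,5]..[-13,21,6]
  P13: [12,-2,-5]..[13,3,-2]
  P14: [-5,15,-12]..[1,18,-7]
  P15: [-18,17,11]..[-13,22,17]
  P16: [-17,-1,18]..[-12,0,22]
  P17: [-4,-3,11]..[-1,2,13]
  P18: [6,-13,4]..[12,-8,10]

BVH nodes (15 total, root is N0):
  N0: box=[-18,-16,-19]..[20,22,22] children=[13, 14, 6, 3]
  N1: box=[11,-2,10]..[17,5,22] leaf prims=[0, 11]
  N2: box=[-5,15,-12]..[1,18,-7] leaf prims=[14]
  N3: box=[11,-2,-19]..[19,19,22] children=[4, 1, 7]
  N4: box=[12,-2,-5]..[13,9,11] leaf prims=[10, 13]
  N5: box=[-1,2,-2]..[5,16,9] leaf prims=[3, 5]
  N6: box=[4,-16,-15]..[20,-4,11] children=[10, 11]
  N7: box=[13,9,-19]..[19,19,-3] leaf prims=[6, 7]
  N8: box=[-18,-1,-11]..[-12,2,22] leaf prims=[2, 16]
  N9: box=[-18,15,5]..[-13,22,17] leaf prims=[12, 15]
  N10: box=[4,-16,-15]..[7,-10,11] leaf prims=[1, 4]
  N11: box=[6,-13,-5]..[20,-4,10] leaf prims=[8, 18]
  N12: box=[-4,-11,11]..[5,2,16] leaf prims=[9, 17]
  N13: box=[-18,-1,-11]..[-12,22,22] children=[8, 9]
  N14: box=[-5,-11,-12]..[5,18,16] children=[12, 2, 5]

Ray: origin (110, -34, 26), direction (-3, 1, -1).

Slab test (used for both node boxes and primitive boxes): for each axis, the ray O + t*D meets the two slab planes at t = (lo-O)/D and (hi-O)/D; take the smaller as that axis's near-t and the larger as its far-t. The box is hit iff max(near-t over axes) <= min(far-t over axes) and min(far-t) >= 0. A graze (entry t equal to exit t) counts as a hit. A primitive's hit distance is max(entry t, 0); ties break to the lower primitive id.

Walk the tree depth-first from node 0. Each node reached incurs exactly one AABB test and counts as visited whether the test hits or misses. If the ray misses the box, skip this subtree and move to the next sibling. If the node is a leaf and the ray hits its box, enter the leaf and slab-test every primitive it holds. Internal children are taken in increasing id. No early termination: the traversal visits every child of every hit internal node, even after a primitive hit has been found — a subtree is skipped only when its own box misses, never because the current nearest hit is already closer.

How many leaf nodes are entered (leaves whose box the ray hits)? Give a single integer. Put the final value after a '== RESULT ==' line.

Traverse from the root:
N0 x:[30,128/3] y:[18,56] z:[4,45] -> hit [30,128/3], descend [3, 6, 13, 14]
  N3 x:[91/3,33] y:[32,53] z:[4,45] -> hit [32,33], descend [1, 4, 7]
    N1 x:[31,33] y:[32,39] z:[4,16] -> miss, prune
    N4 x:[97/3,98/3] y:[32,43] z:[15,31] -> miss, prune
    N7 x:[91/3,97/3] y:[43,53] z:[29,45] -> miss, prune
  N6 x:[30,106/3] y:[18,30] z:[15,41] -> hit [30,30], descend [10, 11]
    N10 x:[103/3,106/3] y:[18,24] z:[15,41] -> miss, prune
    N11 x:[30,104/3] y:[21,30] z:[16,31] -> hit [30,30] leaf, test {P8@t=30, P18(miss)}
  N13 x:[122/3,128/3] y:[33,56] z:[4,37] -> miss, prune
  N14 x:[35,115/3] y:[23,52] z:[10,38] -> hit [35,38], descend [2, 5, 12]
    N2 x:[109/3,115/3] y:[49,52] z:[33,38] -> miss, prune
    N5 x:[35,37] y:[36,50] z:[17,28] -> miss, prune
    N12 x:[35,38] y:[23,36] z:[10,15] -> miss, prune

Visited [0, 3, 1, 4, 7, 6, 10, 11, 13, 14, 2, 5, 12]. Tests: 13 box, 1 leaf. Nearest: P8.

== RESULT ==
1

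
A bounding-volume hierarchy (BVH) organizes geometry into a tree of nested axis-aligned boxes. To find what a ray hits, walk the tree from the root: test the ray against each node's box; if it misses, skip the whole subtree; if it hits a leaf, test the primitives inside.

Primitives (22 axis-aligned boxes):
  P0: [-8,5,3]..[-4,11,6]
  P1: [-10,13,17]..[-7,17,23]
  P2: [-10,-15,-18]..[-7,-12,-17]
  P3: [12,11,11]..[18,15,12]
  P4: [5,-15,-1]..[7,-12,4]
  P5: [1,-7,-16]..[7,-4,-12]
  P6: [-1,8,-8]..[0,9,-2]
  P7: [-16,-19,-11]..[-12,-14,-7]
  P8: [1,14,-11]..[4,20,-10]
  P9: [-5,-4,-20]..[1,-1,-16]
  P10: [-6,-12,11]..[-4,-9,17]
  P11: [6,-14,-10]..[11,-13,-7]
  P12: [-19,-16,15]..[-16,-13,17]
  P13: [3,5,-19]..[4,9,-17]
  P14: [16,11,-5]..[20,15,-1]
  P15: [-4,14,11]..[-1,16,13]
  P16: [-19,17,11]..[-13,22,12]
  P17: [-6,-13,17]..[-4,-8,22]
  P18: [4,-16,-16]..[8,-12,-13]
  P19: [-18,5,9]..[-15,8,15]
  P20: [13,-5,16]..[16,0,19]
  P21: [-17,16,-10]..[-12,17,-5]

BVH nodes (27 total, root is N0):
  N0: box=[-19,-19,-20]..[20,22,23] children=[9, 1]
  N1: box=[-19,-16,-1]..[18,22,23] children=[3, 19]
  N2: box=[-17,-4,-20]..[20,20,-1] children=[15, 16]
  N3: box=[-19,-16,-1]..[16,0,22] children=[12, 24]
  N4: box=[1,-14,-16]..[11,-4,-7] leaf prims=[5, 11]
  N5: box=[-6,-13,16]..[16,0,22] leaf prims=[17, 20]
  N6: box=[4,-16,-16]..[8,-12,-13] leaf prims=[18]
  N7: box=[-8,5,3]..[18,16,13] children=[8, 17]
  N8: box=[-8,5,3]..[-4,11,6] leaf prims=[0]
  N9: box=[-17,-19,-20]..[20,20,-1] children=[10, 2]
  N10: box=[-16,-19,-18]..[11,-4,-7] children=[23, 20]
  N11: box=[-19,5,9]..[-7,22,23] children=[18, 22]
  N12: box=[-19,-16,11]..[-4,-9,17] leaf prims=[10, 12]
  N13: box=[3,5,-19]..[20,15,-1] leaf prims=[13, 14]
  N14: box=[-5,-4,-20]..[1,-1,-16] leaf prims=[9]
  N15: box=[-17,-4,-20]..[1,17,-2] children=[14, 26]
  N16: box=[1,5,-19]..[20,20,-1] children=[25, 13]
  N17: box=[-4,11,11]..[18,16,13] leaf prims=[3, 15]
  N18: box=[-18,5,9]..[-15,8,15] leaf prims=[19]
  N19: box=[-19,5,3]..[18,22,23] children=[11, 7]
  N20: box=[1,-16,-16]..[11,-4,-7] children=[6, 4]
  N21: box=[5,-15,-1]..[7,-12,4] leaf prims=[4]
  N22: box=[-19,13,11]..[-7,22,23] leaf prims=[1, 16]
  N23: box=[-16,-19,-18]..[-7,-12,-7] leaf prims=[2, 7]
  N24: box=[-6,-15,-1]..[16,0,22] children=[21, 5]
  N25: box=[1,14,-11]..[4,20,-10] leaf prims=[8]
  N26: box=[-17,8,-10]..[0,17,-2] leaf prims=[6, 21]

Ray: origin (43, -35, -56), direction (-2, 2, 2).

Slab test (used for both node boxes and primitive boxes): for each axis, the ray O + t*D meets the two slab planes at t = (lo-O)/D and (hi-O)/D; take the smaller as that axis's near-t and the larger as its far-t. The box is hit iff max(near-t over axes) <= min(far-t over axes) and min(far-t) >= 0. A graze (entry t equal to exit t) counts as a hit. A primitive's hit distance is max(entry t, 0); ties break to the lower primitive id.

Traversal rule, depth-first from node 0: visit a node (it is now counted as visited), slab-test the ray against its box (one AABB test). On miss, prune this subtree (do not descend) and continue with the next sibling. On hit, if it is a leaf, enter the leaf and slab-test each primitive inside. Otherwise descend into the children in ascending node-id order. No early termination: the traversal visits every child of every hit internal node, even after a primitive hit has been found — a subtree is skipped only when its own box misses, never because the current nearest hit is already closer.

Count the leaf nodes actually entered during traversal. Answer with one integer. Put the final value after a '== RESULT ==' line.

Walk:
N0 x:[23/2,31] y:[8,57/2] z:[18,79/2] -> hit [18,57/2], descend [1, 9]
  N1 x:[25/2,31] y:[19/2,57/2] z:[55/2,79/2] -> hit [55/2,57/2], descend [3, 19]
    N3 x:[27/2,31] y:[19/2,35/2] z:[55/2,39] -> miss, prune
    N19 x:[25/2,31] y:[20,57/2] z:[59/2,79/2] -> miss, prune
  N9 x:[23/2,30] y:[8,55/2] z:[18,55/2] -> hit [18,55/2], descend [2, 10]
    N2 x:[23/2,30] y:[31/2,55/2] z:[18,55/2] -> hit [18,55/2], descend [15, 16]
      N15 x:[21,30] y:[31/2,26] z:[18,27] -> hit [21,26], descend [14, 26]
        N14 x:[21,24] y:[31/2,17] z:[18,20] -> miss, prune
        N26 x:[43/2,30] y:[43/2,26] z:[23,27] -> hit [23,26] leaf, test {P6(miss), P21(miss)}
      N16 x:[23/2,21] y:[20,55/2] z:[37/2,55/2] -> hit [20,21], descend [13, 25]
        N13 x:[23/2,20] y:[20,25] z:[37/2,55/2] -> hit [20,20] leaf, test {P13(miss), P14(miss)}
        N25 x:[39/2,21] y:[49/2,55/2] z:[45/2,23] -> miss, prune
    N10 x:[16,59/2] y:[8,31/2] z:[19,49/2] -> miss, prune

order=[0, 1, 3, 19, 9, 2, 15, 14, 26, 16, 13, 25, 10]  |boxes|=13  |leaves|=2  hit=miss

== RESULT ==
2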